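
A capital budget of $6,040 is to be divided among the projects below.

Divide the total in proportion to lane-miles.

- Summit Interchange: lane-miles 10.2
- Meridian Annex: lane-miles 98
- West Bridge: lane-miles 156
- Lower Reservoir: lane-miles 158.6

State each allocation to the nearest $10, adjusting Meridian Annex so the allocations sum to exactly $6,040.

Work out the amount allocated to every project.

Summit Interchange: $150; Meridian Annex: $1,390; West Bridge: $2,230; Lower Reservoir: $2,270

Lane-miles total: 422.8.
Pro-rata amounts: Summit Interchange 10.2/422.8 × $6,040 = 145.71; Meridian Annex 98/422.8 × $6,040 = 1,400.00; West Bridge 156/422.8 × $6,040 = 2,228.57; Lower Reservoir 158.6/422.8 × $6,040 = 2,265.71.
At nearest $10: Summit Interchange $150; Meridian Annex $1,400; West Bridge $2,230; Lower Reservoir $2,270. Sum = $6,050.
Difference $6,040 − $6,050 = −$10 applied to Meridian Annex: Meridian Annex becomes $1,390.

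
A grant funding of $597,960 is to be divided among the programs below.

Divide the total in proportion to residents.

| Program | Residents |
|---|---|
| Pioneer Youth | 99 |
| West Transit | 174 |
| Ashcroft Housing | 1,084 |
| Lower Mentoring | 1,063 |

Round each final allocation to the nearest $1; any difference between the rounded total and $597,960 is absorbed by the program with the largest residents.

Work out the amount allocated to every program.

Combined residents = 2,420.
Raw shares: Pioneer Youth 99/2,420 × $597,960 = 24,462.00; West Transit 174/2,420 × $597,960 = 42,993.82; Ashcroft Housing 1,084/2,420 × $597,960 = 267,846.55; Lower Mentoring 1,063/2,420 × $597,960 = 262,657.64.
After rounding ($1): Pioneer Youth $24,462; West Transit $42,994; Ashcroft Housing $267,847; Lower Mentoring $262,658. Sum = $597,961.
Difference $597,960 − $597,961 = −$1 applied to largest residents (Ashcroft Housing): Ashcroft Housing becomes $267,846.

Pioneer Youth: $24,462 | West Transit: $42,994 | Ashcroft Housing: $267,846 | Lower Mentoring: $262,658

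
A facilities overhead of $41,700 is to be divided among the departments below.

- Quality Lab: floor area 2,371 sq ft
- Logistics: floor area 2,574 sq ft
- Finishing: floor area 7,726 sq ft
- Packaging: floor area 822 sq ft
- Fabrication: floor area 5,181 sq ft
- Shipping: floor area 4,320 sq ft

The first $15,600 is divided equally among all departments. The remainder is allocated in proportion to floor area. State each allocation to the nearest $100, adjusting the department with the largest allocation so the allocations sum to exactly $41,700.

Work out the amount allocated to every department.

First tranche $15,600 split equally: $2,600 each.
Remainder $26,100 by floor area (total 22,994): Quality Lab 2,691.27 → $2,700; Logistics 2,921.69 → $2,900; Finishing 8,769.62 → $8,800; Packaging 933.03 → $900; Fabrication 5,880.84 → $5,900; Shipping 4,903.54 → $4,900.
Totals: Quality Lab $2,600 + $2,700 = $5,300; Logistics $2,600 + $2,900 = $5,500; Finishing $2,600 + $8,800 = $11,400; Packaging $2,600 + $900 = $3,500; Fabrication $2,600 + $5,900 = $8,500; Shipping $2,600 + $4,900 = $7,500.

Quality Lab: $5,300 | Logistics: $5,500 | Finishing: $11,400 | Packaging: $3,500 | Fabrication: $8,500 | Shipping: $7,500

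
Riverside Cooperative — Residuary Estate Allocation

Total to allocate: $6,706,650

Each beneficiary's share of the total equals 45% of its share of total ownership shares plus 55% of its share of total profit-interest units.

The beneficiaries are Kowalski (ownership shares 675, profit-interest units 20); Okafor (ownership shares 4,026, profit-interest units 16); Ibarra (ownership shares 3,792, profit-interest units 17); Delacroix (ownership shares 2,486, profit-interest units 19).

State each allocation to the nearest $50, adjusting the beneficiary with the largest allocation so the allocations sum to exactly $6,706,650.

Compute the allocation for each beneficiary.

Kowalski: $1,210,200 · Okafor: $1,926,400 · Ibarra: $1,913,300 · Delacroix: $1,656,750

Ownership shares total 10,979; profit-interest units total 72.
Blended shares (45% ownership shares + 55% profit-interest units): Kowalski 0.1804; Okafor 0.2872; Ibarra 0.2853; Delacroix 0.2470.
Pro-rata amounts: Kowalski 1,210,176.31; Okafor 1,926,399.71; Ibarra 1,913,307.33; Delacroix 1,656,766.65.
At nearest $50: Kowalski $1,210,200; Okafor $1,926,400; Ibarra $1,913,300; Delacroix $1,656,750. Sum = $6,706,650.
No rounding difference to absorb.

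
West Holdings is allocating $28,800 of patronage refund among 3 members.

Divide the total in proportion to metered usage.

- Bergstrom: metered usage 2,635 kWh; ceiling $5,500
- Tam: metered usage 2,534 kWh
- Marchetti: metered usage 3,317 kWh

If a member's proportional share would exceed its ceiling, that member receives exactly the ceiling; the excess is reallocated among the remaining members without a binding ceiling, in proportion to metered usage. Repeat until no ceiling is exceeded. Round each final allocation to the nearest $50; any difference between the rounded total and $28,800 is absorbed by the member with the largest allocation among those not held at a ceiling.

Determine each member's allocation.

Bergstrom: $5,500; Tam: $10,100; Marchetti: $13,200

Metered usage total: 8,486.
Unconstrained shares: Bergstrom 8,942.73; Tam 8,599.95; Marchetti 11,257.32.
Held at cap: Bergstrom ($5,500); balance $23,300 reallocated over remaining metered usage 5,851.
Shares after redistribution: Tam 10,090.96 → $10,100; Marchetti 13,209.04 → $13,200.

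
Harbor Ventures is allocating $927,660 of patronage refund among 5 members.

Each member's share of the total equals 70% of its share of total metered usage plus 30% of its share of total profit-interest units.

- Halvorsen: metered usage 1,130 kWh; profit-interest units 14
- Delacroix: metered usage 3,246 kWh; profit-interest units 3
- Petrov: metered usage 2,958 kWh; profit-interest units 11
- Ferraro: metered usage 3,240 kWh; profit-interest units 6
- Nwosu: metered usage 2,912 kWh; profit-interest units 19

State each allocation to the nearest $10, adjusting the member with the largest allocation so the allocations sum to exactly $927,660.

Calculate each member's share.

Totals — metered usage 13,486, profit-interest units 53.
Combined weights (70% metered usage + 30% profit-interest units): Halvorsen 0.1379; Delacroix 0.1855; Petrov 0.2158; Ferraro 0.2021; Nwosu 0.2587.
Pro-rata amounts: Halvorsen 127,923.11; Delacroix 172,050.29; Petrov 200,190.10; Ferraro 187,514.10; Nwosu 239,982.40.
At nearest $10: Halvorsen $127,920; Delacroix $172,050; Petrov $200,190; Ferraro $187,510; Nwosu $239,980. Sum = $927,650.
Difference $927,660 − $927,650 = +$10 applied to largest allocation (Nwosu): Nwosu becomes $239,990.

Halvorsen: $127,920 | Delacroix: $172,050 | Petrov: $200,190 | Ferraro: $187,510 | Nwosu: $239,990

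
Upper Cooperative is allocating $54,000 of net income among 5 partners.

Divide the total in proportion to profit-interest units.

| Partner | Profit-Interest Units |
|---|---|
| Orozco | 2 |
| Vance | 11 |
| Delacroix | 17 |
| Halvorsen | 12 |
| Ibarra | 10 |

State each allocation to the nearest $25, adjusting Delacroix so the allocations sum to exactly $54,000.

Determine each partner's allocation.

Sum of profit-interest units: 52.
Proportional shares: Orozco 2/52 × $54,000 = 2,076.92; Vance 11/52 × $54,000 = 11,423.08; Delacroix 17/52 × $54,000 = 17,653.85; Halvorsen 12/52 × $54,000 = 12,461.54; Ibarra 10/52 × $54,000 = 10,384.62.
At nearest $25: Orozco $2,075; Vance $11,425; Delacroix $17,650; Halvorsen $12,450; Ibarra $10,375. Sum = $53,975.
Difference $54,000 − $53,975 = +$25 applied to Delacroix: Delacroix becomes $17,675.

Orozco: $2,075 | Vance: $11,425 | Delacroix: $17,675 | Halvorsen: $12,450 | Ibarra: $10,375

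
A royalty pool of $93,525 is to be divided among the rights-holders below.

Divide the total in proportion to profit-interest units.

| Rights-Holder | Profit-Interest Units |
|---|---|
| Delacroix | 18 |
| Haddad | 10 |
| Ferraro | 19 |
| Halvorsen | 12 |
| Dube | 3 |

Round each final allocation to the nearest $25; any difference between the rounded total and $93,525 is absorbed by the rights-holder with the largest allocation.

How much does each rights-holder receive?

Delacroix: $27,150 · Haddad: $15,075 · Ferraro: $28,675 · Halvorsen: $18,100 · Dube: $4,525

Combined profit-interest units = 62.
Raw shares: Delacroix 18/62 × $93,525 = 27,152.42; Haddad 10/62 × $93,525 = 15,084.68; Ferraro 19/62 × $93,525 = 28,660.89; Halvorsen 12/62 × $93,525 = 18,101.61; Dube 3/62 × $93,525 = 4,525.40.
Rounded to nearest $25: Delacroix $27,150; Haddad $15,075; Ferraro $28,650; Halvorsen $18,100; Dube $4,525. Sum = $93,500.
Difference $93,525 − $93,500 = +$25 applied to largest allocation (Ferraro): Ferraro becomes $28,675.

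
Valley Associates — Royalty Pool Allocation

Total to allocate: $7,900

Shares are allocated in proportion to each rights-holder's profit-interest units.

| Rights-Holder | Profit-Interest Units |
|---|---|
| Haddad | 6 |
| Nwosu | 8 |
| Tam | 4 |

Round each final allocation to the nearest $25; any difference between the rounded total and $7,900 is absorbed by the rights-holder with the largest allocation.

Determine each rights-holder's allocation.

Total profit-interest units = 18.
Raw shares: Haddad 6/18 × $7,900 = 2,633.33; Nwosu 8/18 × $7,900 = 3,511.11; Tam 4/18 × $7,900 = 1,755.56.
After rounding ($25): Haddad $2,625; Nwosu $3,500; Tam $1,750. Sum = $7,875.
Difference $7,900 − $7,875 = +$25 applied to largest allocation (Nwosu): Nwosu becomes $3,525.

Haddad: $2,625 · Nwosu: $3,525 · Tam: $1,750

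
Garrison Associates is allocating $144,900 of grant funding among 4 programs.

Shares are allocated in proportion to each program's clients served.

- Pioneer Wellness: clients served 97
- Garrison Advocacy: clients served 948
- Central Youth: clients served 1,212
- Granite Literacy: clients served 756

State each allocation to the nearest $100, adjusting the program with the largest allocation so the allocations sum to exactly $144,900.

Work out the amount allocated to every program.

Pioneer Wellness: $4,700 | Garrison Advocacy: $45,600 | Central Youth: $58,200 | Granite Literacy: $36,400

Sum of clients served: 3,013.
Unrounded shares: Pioneer Wellness 97/3,013 × $144,900 = 4,664.89; Garrison Advocacy 948/3,013 × $144,900 = 45,590.84; Central Youth 1,212/3,013 × $144,900 = 58,287.02; Granite Literacy 756/3,013 × $144,900 = 36,357.25.
At nearest $100: Pioneer Wellness $4,700; Garrison Advocacy $45,600; Central Youth $58,300; Granite Literacy $36,400. Sum = $145,000.
Difference $144,900 − $145,000 = −$100 applied to largest allocation (Central Youth): Central Youth becomes $58,200.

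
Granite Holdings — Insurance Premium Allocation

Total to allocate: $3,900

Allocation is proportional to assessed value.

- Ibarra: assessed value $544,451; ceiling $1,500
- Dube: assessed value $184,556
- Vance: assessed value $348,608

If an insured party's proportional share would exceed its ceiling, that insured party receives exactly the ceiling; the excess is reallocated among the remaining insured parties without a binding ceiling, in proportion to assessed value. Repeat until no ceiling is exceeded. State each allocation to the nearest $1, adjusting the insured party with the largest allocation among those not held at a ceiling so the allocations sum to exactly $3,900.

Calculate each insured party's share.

Ibarra: $1,500 | Dube: $831 | Vance: $1,569

Total assessed value = 1,077,615.
Unconstrained shares: Ibarra 1,970.42; Dube 667.93; Vance 1,261.65.
Cap binds for Ibarra ($1,500); balance $2,400 reallocated over remaining assessed value 533,164.
Redistributed shares: Dube 830.77 → $831; Vance 1,569.23 → $1,569.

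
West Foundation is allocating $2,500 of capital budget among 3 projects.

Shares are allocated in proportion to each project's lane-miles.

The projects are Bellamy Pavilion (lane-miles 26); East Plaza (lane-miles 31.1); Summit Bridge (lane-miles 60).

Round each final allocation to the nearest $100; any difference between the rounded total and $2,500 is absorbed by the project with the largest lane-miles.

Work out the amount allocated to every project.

Sum of lane-miles: 26 + 31.1 + 60 = 117.1.
Unrounded shares: Bellamy Pavilion 555.08; East Plaza 663.96; Summit Bridge 1,280.96.
At nearest $100: Bellamy Pavilion $600; East Plaza $700; Summit Bridge $1,300. Sum = $2,600.
Difference $2,500 − $2,600 = −$100 applied to largest lane-miles (Summit Bridge): Summit Bridge becomes $1,200.

Bellamy Pavilion: $600; East Plaza: $700; Summit Bridge: $1,200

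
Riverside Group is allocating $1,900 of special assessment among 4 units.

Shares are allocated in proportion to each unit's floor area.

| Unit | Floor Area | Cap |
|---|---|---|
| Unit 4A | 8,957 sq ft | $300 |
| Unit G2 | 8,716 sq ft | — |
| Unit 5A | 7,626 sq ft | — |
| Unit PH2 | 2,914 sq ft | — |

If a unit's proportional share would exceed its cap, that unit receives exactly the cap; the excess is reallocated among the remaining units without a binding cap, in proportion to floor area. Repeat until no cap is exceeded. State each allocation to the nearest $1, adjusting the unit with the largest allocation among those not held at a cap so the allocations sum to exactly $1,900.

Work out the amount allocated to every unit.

Sum of floor area: 28,213.
Unconstrained shares: Unit 4A 603.21; Unit G2 586.98; Unit 5A 513.57; Unit PH2 196.24.
Capped: Unit 4A ($300); remaining pool $1,600 reallocated over remaining floor area 19,256.
Remaining shares: Unit G2 724.22 → $724; Unit 5A 633.65 → $634; Unit PH2 242.13 → $242.

Unit 4A: $300; Unit G2: $724; Unit 5A: $634; Unit PH2: $242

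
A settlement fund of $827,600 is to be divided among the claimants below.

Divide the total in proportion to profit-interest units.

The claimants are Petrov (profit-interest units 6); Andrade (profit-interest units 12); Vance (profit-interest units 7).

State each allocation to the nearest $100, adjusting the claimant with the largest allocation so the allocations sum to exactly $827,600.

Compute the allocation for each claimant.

Petrov: $198,600 | Andrade: $397,300 | Vance: $231,700

Profit-interest units total: 25.
Pro-rata amounts: Petrov 6/25 × $827,600 = 198,624.00; Andrade 12/25 × $827,600 = 397,248.00; Vance 7/25 × $827,600 = 231,728.00.
After rounding ($100): Petrov $198,600; Andrade $397,200; Vance $231,700. Sum = $827,500.
Difference $827,600 − $827,500 = +$100 applied to largest allocation (Andrade): Andrade becomes $397,300.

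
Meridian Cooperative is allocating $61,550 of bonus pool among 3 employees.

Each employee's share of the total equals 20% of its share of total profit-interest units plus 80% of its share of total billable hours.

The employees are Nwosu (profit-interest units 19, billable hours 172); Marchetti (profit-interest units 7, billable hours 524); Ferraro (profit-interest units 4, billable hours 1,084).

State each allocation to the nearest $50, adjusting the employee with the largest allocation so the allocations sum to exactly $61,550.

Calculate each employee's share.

Profit-interest units total 30; billable hours total 1,780.
Composite weights (20% profit-interest units + 80% billable hours): Nwosu 0.2040; Marchetti 0.2822; Ferraro 0.5139.
Unrounded shares: Nwosu 12,554.36; Marchetti 17,367.70; Ferraro 31,627.94.
At nearest $50: Nwosu $12,550; Marchetti $17,350; Ferraro $31,650. Sum = $61,550.
Rounded total matches; no reconciliation needed.

Nwosu: $12,550 · Marchetti: $17,350 · Ferraro: $31,650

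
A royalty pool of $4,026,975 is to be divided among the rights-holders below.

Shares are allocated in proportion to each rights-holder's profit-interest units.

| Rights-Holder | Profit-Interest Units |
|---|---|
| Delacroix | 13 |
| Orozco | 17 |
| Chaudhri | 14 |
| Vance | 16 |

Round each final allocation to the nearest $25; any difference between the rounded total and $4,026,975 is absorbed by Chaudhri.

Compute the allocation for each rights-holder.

Delacroix: $872,500 · Orozco: $1,140,975 · Chaudhri: $939,650 · Vance: $1,073,850

Combined profit-interest units = 60.
Unrounded shares: Delacroix 13/60 × $4,026,975 = 872,511.25; Orozco 17/60 × $4,026,975 = 1,140,976.25; Chaudhri 14/60 × $4,026,975 = 939,627.50; Vance 16/60 × $4,026,975 = 1,073,860.00.
Rounded to nearest $25: Delacroix $872,500; Orozco $1,140,975; Chaudhri $939,625; Vance $1,073,850. Sum = $4,026,950.
Difference $4,026,975 − $4,026,950 = +$25 applied to Chaudhri: Chaudhri becomes $939,650.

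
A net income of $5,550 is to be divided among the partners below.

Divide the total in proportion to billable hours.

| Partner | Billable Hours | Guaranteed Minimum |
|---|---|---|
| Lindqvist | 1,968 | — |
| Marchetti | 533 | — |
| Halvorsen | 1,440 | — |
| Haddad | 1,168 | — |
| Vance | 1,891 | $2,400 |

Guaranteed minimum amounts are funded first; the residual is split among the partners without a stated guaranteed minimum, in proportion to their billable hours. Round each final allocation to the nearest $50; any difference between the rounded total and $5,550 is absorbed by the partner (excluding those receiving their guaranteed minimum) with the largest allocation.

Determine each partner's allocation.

Guaranteed amounts: Vance $2,400. Balance $3,150.
Balance split over remaining billable hours 5,109: Lindqvist 1,213.39 → $1,200; Marchetti 328.63 → $350; Halvorsen 887.84 → $900; Haddad 720.14 → $700.

Lindqvist: $1,200 | Marchetti: $350 | Halvorsen: $900 | Haddad: $700 | Vance: $2,400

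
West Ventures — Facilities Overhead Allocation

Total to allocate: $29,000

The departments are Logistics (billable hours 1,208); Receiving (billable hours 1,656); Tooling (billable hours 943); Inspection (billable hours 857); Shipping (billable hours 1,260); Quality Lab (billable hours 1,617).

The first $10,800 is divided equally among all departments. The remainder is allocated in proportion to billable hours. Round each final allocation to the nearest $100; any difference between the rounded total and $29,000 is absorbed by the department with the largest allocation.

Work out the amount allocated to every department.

Logistics: $4,700 · Receiving: $5,800 · Tooling: $4,100 · Inspection: $3,900 · Shipping: $4,800 · Quality Lab: $5,700

$10,800 shared equally gives $1,800 per department.
Remainder $18,200 by billable hours (total 7,541): Logistics 2,915.48 → $2,900; Receiving 3,996.71 → $4,000; Tooling 2,275.91 → $2,300; Inspection 2,068.35 → $2,100; Shipping 3,040.98 → $3,000; Quality Lab 3,902.59 → $3,900.
Totals: Logistics $1,800 + $2,900 = $4,700; Receiving $1,800 + $4,000 = $5,800; Tooling $1,800 + $2,300 = $4,100; Inspection $1,800 + $2,100 = $3,900; Shipping $1,800 + $3,000 = $4,800; Quality Lab $1,800 + $3,900 = $5,700.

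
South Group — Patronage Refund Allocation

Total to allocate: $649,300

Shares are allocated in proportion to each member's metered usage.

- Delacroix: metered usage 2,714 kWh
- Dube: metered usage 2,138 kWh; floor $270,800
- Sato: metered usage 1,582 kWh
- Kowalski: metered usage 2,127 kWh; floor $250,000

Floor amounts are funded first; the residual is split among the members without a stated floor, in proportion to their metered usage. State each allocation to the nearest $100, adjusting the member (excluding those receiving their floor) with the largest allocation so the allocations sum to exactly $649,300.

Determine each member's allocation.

Delacroix: $81,200 | Dube: $270,800 | Sato: $47,300 | Kowalski: $250,000

Fund the minimums — Dube $270,800; Kowalski $250,000. Remaining pool $128,500.
Remaining pool split over remaining metered usage 4,296: Delacroix 81,179.93 → $81,200; Sato 47,320.07 → $47,300.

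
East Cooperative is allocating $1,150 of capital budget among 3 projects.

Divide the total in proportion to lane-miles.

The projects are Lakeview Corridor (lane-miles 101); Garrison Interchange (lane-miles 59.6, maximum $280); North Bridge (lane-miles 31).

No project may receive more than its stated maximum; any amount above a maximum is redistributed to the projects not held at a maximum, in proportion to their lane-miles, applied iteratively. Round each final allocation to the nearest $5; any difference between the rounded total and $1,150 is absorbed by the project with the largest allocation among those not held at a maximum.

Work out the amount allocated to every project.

Total lane-miles = 191.6.
Unconstrained shares: Lakeview Corridor 606.21; Garrison Interchange 357.72; North Bridge 186.06.
Capped: Garrison Interchange ($280); remaining pool $870 reallocated over remaining lane-miles 132.
Remaining shares: Lakeview Corridor 665.68 → $665; North Bridge 204.32 → $205.

Lakeview Corridor: $665; Garrison Interchange: $280; North Bridge: $205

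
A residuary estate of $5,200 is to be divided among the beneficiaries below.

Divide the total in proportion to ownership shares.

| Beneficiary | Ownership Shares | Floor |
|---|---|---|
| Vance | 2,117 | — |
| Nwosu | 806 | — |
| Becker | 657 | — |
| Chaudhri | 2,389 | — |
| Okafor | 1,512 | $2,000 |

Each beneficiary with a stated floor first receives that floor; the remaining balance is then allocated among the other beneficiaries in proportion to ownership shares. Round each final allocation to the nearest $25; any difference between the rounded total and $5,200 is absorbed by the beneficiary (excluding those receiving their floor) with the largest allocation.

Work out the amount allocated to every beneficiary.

Vance: $1,125 | Nwosu: $425 | Becker: $350 | Chaudhri: $1,300 | Okafor: $2,000

Minimums first: Okafor $2,000. Balance $3,200.
Balance split over remaining ownership shares 5,969: Vance 1,134.93 → $1,125; Nwosu 432.10 → $425; Becker 352.22 → $350; Chaudhri 1,280.75 → $1,275.
Rounding difference +$25 applied to Chaudhri → $1,300.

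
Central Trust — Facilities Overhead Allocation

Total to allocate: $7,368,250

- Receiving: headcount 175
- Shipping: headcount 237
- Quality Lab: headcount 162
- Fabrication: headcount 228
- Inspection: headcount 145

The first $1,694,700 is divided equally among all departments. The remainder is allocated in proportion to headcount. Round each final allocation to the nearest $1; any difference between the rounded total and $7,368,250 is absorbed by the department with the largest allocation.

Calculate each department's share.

Equal tier: $1,694,700 ÷ 5 = $338,940 apiece.
Remainder $5,673,550 by headcount (total 947): Receiving 1,048,438.49 → $1,048,438; Shipping 1,419,885.27 → $1,419,885; Quality Lab 970,554.49 → $970,554; Fabrication 1,365,965.58 → $1,365,966; Inspection 868,706.18 → $868,706.
Rounding difference +$1 on remainder applied to Shipping.
Totals: Receiving $338,940 + $1,048,438 = $1,387,378; Shipping $338,940 + $1,419,886 = $1,758,826; Quality Lab $338,940 + $970,554 = $1,309,494; Fabrication $338,940 + $1,365,966 = $1,704,906; Inspection $338,940 + $868,706 = $1,207,646.

Receiving: $1,387,378 · Shipping: $1,758,826 · Quality Lab: $1,309,494 · Fabrication: $1,704,906 · Inspection: $1,207,646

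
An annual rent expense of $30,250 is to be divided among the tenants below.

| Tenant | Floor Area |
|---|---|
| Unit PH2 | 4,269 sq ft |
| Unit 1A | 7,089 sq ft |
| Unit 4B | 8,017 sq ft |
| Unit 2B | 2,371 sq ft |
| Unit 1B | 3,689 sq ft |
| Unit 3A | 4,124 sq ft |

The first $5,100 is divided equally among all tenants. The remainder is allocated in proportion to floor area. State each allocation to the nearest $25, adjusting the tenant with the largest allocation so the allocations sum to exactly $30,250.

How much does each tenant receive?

$5,100 shared equally gives $850 per tenant.
Remainder $25,150 by floor area (total 29,559): Unit PH2 3,632.24 → $3,625; Unit 1A 6,031.61 → $6,025; Unit 4B 6,821.19 → $6,825; Unit 2B 2,017.34 → $2,025; Unit 1B 3,138.75 → $3,150; Unit 3A 3,508.87 → $3,500.
Totals: Unit PH2 $850 + $3,625 = $4,475; Unit 1A $850 + $6,025 = $6,875; Unit 4B $850 + $6,825 = $7,675; Unit 2B $850 + $2,025 = $2,875; Unit 1B $850 + $3,150 = $4,000; Unit 3A $850 + $3,500 = $4,350.

Unit PH2: $4,475; Unit 1A: $6,875; Unit 4B: $7,675; Unit 2B: $2,875; Unit 1B: $4,000; Unit 3A: $4,350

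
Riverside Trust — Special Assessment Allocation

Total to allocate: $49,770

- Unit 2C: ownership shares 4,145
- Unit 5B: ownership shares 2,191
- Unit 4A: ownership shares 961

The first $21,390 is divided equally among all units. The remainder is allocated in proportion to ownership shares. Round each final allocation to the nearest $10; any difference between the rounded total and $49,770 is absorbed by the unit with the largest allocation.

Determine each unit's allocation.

Unit 2C: $23,250 · Unit 5B: $15,650 · Unit 4A: $10,870

First tranche $21,390 split equally: $7,130 each.
Remainder $28,380 by ownership shares (total 7,297): Unit 2C 16,121.02 → $16,120; Unit 5B 8,521.39 → $8,520; Unit 4A 3,737.59 → $3,740.
Totals: Unit 2C $7,130 + $16,120 = $23,250; Unit 5B $7,130 + $8,520 = $15,650; Unit 4A $7,130 + $3,740 = $10,870.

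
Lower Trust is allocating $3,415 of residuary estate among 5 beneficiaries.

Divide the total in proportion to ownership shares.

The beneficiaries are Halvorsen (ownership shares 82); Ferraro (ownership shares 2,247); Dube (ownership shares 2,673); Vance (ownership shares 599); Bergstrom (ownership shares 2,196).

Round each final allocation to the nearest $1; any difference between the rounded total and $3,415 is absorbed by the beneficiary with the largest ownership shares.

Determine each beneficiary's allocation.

Halvorsen: $36 | Ferraro: $984 | Dube: $1,171 | Vance: $262 | Bergstrom: $962

Total ownership shares = 82 + 2,247 + 2,673 + 599 + 2,196 = 7,797.
Raw shares: Halvorsen 35.92; Ferraro 984.16; Dube 1,170.74; Vance 262.36; Bergstrom 961.82.
After rounding ($1): Halvorsen $36; Ferraro $984; Dube $1,171; Vance $262; Bergstrom $962. Sum = $3,415.
Sum already equals the total — no adjustment.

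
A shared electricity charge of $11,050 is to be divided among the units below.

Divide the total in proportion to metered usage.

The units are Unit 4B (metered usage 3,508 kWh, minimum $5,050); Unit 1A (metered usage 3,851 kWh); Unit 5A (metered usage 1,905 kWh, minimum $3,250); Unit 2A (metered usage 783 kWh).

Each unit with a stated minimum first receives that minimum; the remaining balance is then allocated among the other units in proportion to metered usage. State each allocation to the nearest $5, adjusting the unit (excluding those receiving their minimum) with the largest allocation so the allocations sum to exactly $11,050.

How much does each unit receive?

Guaranteed amounts: Unit 4B $5,050; Unit 5A $3,250. Remaining pool $2,750.
Remaining pool split over remaining metered usage 4,634: Unit 1A 2,285.34 → $2,285; Unit 2A 464.66 → $465.

Unit 4B: $5,050 | Unit 1A: $2,285 | Unit 5A: $3,250 | Unit 2A: $465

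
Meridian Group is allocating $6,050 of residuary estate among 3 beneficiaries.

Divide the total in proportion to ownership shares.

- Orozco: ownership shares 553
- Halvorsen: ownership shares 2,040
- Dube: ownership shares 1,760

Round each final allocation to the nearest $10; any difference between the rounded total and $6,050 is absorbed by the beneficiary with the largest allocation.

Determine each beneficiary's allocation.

Ownership shares total: 4,353.
Proportional shares: Orozco 553/4,353 × $6,050 = 768.58; Halvorsen 2,040/4,353 × $6,050 = 2,835.29; Dube 1,760/4,353 × $6,050 = 2,446.13.
At nearest $10: Orozco $770; Halvorsen $2,840; Dube $2,450. Sum = $6,060.
Difference $6,050 − $6,060 = −$10 applied to largest allocation (Halvorsen): Halvorsen becomes $2,830.

Orozco: $770 | Halvorsen: $2,830 | Dube: $2,450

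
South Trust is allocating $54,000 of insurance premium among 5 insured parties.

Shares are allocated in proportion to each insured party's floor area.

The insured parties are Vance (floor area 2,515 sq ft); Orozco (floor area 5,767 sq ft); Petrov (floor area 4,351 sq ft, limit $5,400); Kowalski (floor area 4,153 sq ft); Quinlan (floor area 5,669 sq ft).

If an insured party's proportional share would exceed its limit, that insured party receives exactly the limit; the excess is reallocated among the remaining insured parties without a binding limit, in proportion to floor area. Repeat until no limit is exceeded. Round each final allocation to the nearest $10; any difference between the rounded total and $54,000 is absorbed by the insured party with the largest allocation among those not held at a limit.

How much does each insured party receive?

Floor area total: 22,455.
Proportional shares (ignoring caps): Vance 6,048.10; Orozco 13,868.54; Petrov 10,463.33; Kowalski 9,987.17; Quinlan 13,632.87.
Held at cap: Petrov ($5,400); residual $48,600 reallocated over remaining floor area 18,104.
Redistributed shares: Vance 6,751.49 → $6,750; Orozco 15,481.45 → $15,480; Kowalski 11,148.69 → $11,150; Quinlan 15,218.37 → $15,220.

Vance: $6,750 · Orozco: $15,480 · Petrov: $5,400 · Kowalski: $11,150 · Quinlan: $15,220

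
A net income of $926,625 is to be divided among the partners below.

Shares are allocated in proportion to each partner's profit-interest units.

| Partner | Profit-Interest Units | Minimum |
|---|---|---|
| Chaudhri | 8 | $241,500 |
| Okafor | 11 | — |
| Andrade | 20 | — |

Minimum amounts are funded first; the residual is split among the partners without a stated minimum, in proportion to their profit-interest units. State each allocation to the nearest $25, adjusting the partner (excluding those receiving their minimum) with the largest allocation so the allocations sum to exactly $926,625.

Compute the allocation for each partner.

Chaudhri: $241,500; Okafor: $243,100; Andrade: $442,025

Fund the minimums — Chaudhri $241,500. Remaining pool $685,125.
Remaining pool split over remaining profit-interest units 31: Okafor 243,108.87 → $243,100; Andrade 442,016.13 → $442,025.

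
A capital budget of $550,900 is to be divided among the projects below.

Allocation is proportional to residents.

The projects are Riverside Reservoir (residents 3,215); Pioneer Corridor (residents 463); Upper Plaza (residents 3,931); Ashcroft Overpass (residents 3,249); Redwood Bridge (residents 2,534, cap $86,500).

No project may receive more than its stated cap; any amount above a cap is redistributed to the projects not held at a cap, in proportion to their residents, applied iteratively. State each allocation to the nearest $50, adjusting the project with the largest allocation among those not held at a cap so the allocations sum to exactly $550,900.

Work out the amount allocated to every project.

Combined residents = 13,392.
Pro-rata shares before constraints: Riverside Reservoir 132,253.85; Pioneer Corridor 19,046.20; Upper Plaza 161,707.58; Ashcroft Overpass 133,652.49; Redwood Bridge 104,239.89.
Held at cap: Redwood Bridge ($86,500); balance $464,400 reallocated over remaining residents 10,858.
Shares after redistribution: Riverside Reservoir 137,506.54 → $137,500; Pioneer Corridor 19,802.65 → $19,800; Upper Plaza 168,130.08 → $168,150; Ashcroft Overpass 138,960.73 → $138,950.

Riverside Reservoir: $137,500; Pioneer Corridor: $19,800; Upper Plaza: $168,150; Ashcroft Overpass: $138,950; Redwood Bridge: $86,500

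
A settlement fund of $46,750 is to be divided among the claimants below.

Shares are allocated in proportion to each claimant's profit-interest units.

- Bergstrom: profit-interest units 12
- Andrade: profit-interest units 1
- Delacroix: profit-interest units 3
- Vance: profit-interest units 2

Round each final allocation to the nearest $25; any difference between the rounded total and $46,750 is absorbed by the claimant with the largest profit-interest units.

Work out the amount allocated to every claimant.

Bergstrom: $31,150; Andrade: $2,600; Delacroix: $7,800; Vance: $5,200

Profit-interest units total: 18.
Unrounded shares: Bergstrom 12/18 × $46,750 = 31,166.67; Andrade 1/18 × $46,750 = 2,597.22; Delacroix 3/18 × $46,750 = 7,791.67; Vance 2/18 × $46,750 = 5,194.44.
After rounding ($25): Bergstrom $31,175; Andrade $2,600; Delacroix $7,800; Vance $5,200. Sum = $46,775.
Difference $46,750 − $46,775 = −$25 applied to largest profit-interest units (Bergstrom): Bergstrom becomes $31,150.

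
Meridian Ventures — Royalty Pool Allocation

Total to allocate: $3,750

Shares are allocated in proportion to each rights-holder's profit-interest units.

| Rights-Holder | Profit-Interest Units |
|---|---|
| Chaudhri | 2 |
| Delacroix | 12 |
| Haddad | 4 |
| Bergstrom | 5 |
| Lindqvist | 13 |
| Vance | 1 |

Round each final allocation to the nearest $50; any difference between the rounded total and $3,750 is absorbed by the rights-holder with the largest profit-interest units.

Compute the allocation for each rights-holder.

Profit-interest units total: 37.
Proportional shares: Chaudhri 2/37 × $3,750 = 202.70; Delacroix 12/37 × $3,750 = 1,216.22; Haddad 4/37 × $3,750 = 405.41; Bergstrom 5/37 × $3,750 = 506.76; Lindqvist 13/37 × $3,750 = 1,317.57; Vance 1/37 × $3,750 = 101.35.
After rounding ($50): Chaudhri $200; Delacroix $1,200; Haddad $400; Bergstrom $500; Lindqvist $1,300; Vance $100. Sum = $3,700.
Difference $3,750 − $3,700 = +$50 applied to largest profit-interest units (Lindqvist): Lindqvist becomes $1,350.

Chaudhri: $200 | Delacroix: $1,200 | Haddad: $400 | Bergstrom: $500 | Lindqvist: $1,350 | Vance: $100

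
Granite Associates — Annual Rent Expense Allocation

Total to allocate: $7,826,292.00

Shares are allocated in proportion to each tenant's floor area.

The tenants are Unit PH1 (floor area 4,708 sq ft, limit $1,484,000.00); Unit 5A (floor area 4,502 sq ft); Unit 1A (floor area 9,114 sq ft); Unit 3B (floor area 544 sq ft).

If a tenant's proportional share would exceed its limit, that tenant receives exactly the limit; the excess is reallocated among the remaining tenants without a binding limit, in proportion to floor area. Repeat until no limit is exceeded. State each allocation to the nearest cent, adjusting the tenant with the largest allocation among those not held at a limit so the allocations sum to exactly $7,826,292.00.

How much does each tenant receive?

Combined floor area = 18,868.
Pro-rata shares before constraints: Unit PH1 1,952,839.8736; Unit 5A 1,867,392.7594; Unit 1A 3,780,412.6186; Unit 3B 225,646.7484.
Capped: Unit PH1 ($1,484,000.00); residual $6,342,292.00 reallocated over remaining floor area 14,160.
Shares after redistribution: Unit 5A 2,016,454.7023 → $2,016,454.70; Unit 1A 4,082,178.6220 → $4,082,178.62; Unit 3B 243,658.6757 → $243,658.68.

Unit PH1: $1,484,000.00; Unit 5A: $2,016,454.70; Unit 1A: $4,082,178.62; Unit 3B: $243,658.68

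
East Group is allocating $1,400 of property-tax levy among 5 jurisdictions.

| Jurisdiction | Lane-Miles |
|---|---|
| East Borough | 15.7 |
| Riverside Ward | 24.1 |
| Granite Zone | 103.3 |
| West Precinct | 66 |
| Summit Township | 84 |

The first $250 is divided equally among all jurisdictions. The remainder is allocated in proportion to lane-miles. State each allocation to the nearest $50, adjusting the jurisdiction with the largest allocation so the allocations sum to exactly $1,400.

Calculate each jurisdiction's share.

East Borough: $100 | Riverside Ward: $150 | Granite Zone: $450 | West Precinct: $300 | Summit Township: $400

$250 shared equally gives $50 per jurisdiction.
Remainder $1,150 by lane-miles (total 293.1): East Borough 61.60 → $50; Riverside Ward 94.56 → $100; Granite Zone 405.31 → $400; West Precinct 258.96 → $250; Summit Township 329.58 → $350.
Totals: East Borough $50 + $50 = $100; Riverside Ward $50 + $100 = $150; Granite Zone $50 + $400 = $450; West Precinct $50 + $250 = $300; Summit Township $50 + $350 = $400.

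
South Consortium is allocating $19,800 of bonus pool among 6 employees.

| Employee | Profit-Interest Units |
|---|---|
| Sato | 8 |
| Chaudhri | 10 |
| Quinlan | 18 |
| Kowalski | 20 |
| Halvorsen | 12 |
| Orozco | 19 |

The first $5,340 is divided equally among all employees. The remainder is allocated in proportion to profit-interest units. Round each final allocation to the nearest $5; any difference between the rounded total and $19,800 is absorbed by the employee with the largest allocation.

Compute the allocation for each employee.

Sato: $2,220 | Chaudhri: $2,550 | Quinlan: $3,880 | Kowalski: $4,215 | Halvorsen: $2,885 | Orozco: $4,050

Equal tier: $5,340 ÷ 6 = $890 apiece.
Remainder $14,460 by profit-interest units (total 87): Sato 1,329.66 → $1,330; Chaudhri 1,662.07 → $1,660; Quinlan 2,991.72 → $2,990; Kowalski 3,324.14 → $3,325; Halvorsen 1,994.48 → $1,995; Orozco 3,157.93 → $3,160.
Totals: Sato $890 + $1,330 = $2,220; Chaudhri $890 + $1,660 = $2,550; Quinlan $890 + $2,990 = $3,880; Kowalski $890 + $3,325 = $4,215; Halvorsen $890 + $1,995 = $2,885; Orozco $890 + $3,160 = $4,050.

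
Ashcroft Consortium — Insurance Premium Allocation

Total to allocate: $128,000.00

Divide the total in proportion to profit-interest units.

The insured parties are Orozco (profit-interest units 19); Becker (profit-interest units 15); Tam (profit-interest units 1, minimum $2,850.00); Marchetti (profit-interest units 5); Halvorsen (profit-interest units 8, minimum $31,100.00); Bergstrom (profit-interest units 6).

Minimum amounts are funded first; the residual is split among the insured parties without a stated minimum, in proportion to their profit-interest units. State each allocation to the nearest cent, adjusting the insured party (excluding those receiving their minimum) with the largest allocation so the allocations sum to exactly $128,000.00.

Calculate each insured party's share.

Guaranteed amounts: Tam $2,850.00; Halvorsen $31,100.00. Balance $94,050.00.
Balance split over remaining profit-interest units 45: Orozco 39,710.0000 → $39,710.00; Becker 31,350.0000 → $31,350.00; Marchetti 10,450.0000 → $10,450.00; Bergstrom 12,540.0000 → $12,540.00.

Orozco: $39,710.00; Becker: $31,350.00; Tam: $2,850.00; Marchetti: $10,450.00; Halvorsen: $31,100.00; Bergstrom: $12,540.00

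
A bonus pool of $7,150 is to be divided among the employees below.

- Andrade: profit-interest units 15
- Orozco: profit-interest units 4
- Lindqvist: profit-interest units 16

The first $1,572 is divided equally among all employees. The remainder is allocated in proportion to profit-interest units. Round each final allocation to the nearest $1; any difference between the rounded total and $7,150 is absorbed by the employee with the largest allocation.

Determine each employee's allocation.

Andrade: $2,915 · Orozco: $1,161 · Lindqvist: $3,074

$1,572 shared equally gives $524 per employee.
Remainder $5,578 by profit-interest units (total 35): Andrade 2,390.57 → $2,391; Orozco 637.49 → $637; Lindqvist 2,549.94 → $2,550.
Totals: Andrade $524 + $2,391 = $2,915; Orozco $524 + $637 = $1,161; Lindqvist $524 + $2,550 = $3,074.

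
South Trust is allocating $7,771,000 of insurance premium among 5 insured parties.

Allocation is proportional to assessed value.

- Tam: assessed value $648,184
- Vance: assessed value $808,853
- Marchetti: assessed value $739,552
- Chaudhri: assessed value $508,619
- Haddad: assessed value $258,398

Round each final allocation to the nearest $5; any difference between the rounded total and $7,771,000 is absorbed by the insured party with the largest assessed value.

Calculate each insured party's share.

Tam: $1,699,630 | Vance: $2,120,935 | Marchetti: $1,939,210 | Chaudhri: $1,333,670 | Haddad: $677,555

Total assessed value = 648,184 + 808,853 + 739,552 + 508,619 + 258,398 = 2,963,606.
Proportional shares: Tam 1,699,631.42; Vance 2,120,928.58; Marchetti 1,939,211.42; Chaudhri 1,333,671.97; Haddad 677,556.62.
Rounded to nearest $5: Tam $1,699,630; Vance $2,120,930; Marchetti $1,939,210; Chaudhri $1,333,670; Haddad $677,555. Sum = $7,770,995.
Difference $7,771,000 − $7,770,995 = +$5 applied to largest assessed value (Vance): Vance becomes $2,120,935.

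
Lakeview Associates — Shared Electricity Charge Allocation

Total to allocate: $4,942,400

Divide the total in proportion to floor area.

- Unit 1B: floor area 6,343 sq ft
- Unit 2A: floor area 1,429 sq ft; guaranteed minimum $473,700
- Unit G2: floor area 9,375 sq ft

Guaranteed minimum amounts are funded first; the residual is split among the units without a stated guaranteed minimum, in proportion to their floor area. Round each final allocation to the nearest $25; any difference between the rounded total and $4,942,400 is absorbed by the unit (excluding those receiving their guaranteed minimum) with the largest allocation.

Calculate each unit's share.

Guaranteed amounts: Unit 2A $473,700. Residual $4,468,700.
Residual split over remaining floor area 15,718: Unit 1B 1,803,344.20 → $1,803,350; Unit G2 2,665,355.80 → $2,665,350.

Unit 1B: $1,803,350 | Unit 2A: $473,700 | Unit G2: $2,665,350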